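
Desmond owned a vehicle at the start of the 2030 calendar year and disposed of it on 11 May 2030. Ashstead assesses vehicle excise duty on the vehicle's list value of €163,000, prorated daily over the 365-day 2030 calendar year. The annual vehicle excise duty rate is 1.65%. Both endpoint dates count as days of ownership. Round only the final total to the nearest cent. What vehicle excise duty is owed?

Days held (1 January – 11 May 2030): 131 out of 365
Tax = €163,000 × 1.65% × 131/365 = €965.2726

€965.27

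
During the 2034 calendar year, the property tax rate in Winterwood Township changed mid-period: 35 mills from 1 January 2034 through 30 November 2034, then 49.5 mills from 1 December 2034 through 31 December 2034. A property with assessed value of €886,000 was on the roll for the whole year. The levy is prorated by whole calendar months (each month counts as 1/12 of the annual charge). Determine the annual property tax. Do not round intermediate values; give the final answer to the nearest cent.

1 January – 30 November 2034: 11 months at 35 mills → €886,000 × 3.5% × 11/12 = €28,425.8333
1 December – 31 December 2034: 1 month at 49.5 mills → €886,000 × 4.95% × 1/12 = €3,654.7500
Total = €32,080.5833

€32,080.58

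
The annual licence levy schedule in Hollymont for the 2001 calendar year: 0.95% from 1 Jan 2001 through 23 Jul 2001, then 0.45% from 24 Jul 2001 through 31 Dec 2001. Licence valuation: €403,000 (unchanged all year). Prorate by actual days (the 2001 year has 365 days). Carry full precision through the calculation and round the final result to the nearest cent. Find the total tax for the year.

1 Jan – 23 Jul 2001: 204 days at 0.95% → €403,000 × 0.95% × 204/365 = €2,139.7644
24 Jul – 31 Dec 2001: 161 days at 0.45% → €403,000 × 0.45% × 161/365 = €799.9274
Total = €2,939.6918

€2,939.69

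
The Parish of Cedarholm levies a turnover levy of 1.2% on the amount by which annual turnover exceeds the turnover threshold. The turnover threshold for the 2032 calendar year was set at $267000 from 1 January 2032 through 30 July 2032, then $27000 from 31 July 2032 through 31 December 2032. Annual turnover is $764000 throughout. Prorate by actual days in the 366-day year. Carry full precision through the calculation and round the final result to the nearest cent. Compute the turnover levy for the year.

1 January – 30 July 2032: 212 days, exemption $267000 → ($764000 − $267000) × 1.2% × 212/366 = $3454.5574
31 July – 31 December 2032: 154 days, exemption $27000 → ($764000 − $27000) × 1.2% × 154/366 = $3721.2459
Total = $7175.8033

$7175.80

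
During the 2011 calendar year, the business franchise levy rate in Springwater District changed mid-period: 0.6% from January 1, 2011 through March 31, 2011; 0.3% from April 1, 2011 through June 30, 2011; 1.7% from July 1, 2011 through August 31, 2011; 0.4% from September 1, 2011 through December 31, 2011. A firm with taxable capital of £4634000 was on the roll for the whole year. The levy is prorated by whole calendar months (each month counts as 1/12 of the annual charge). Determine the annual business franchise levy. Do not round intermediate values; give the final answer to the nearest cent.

January 1 – March 31, 2011: 3 months at 0.6% → £4634000 × 0.6% × 3/12 = £6951.0000
April 1 – June 30, 2011: 3 months at 0.3% → £4634000 × 0.3% × 3/12 = £3475.5000
July 1 – August 31, 2011: 2 months at 1.7% → £4634000 × 1.7% × 2/12 = £13129.6667
September 1 – December 31, 2011: 4 months at 0.4% → £4634000 × 0.4% × 4/12 = £6178.6667
Total = £29734.8333

£29734.83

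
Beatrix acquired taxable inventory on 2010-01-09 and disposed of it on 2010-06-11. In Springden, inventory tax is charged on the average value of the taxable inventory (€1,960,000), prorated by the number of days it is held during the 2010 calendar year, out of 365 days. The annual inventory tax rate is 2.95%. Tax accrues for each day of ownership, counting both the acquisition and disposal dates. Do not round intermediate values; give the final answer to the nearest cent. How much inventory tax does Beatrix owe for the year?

Days held (2010-01-09 to 2010-06-11): 154 out of 365
Tax = €1,960,000 × 2.95% × 154/365 = €24,395.2877

€24,395.29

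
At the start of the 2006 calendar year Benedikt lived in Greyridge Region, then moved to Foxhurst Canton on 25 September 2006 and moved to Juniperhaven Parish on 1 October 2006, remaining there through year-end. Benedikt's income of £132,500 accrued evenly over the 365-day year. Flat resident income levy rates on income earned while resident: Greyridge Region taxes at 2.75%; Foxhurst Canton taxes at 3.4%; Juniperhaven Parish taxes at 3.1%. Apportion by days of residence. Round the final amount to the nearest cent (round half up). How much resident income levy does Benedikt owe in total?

Greyridge Region, 1 January – 24 September 2006: 267 days → £132,500 × 2.75% × 267/365 = £2,665.4281
Foxhurst Canton, 25 September – 30 September 2006: 6 days → £132,500 × 3.4% × 6/365 = £74.0548
Juniperhaven Parish, 1 October – 31 December 2006: 92 days → £132,500 × 3.1% × 92/365 = £1,035.3151
Total = £3,774.7979

£3,774.80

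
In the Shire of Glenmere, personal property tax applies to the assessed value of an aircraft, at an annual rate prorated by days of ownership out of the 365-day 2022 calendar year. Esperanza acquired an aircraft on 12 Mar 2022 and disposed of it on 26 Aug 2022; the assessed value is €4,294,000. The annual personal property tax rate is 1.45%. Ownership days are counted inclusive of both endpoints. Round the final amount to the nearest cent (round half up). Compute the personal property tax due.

€28,658.04

Days held (12 Mar – 26 Aug 2022): 168 out of 365
Tax = €4,294,000 × 1.45% × 168/365 = €28,658.0384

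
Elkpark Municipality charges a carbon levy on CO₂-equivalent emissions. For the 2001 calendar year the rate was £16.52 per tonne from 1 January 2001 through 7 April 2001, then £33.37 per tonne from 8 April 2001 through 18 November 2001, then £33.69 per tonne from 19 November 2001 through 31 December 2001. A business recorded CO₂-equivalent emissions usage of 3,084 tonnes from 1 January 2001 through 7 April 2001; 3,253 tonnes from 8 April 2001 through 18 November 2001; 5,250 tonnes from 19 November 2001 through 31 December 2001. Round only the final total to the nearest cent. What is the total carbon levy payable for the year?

1 January – 7 April 2001: 3,084 tonnes at £16.52/tonne → £50,947.68
8 April – 18 November 2001: 3,253 tonnes at £33.37/tonne → £108,552.61
19 November – 31 December 2001: 5,250 tonnes at £33.69/tonne → £176,872.50

£336,372.79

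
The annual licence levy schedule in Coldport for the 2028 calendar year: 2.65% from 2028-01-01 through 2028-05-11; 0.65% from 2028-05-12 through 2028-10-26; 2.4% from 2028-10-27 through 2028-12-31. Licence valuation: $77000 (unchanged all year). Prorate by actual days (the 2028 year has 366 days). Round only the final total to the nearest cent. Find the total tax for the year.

2028-01-01 to 2028-05-11: 132 days at 2.65% → $77000 × 2.65% × 132/366 = $735.9180
2028-05-12 to 2028-10-26: 168 days at 0.65% → $77000 × 0.65% × 168/366 = $229.7377
2028-10-27 to 2028-12-31: 66 days at 2.4% → $77000 × 2.4% × 66/366 = $333.2459
Total = $1298.9016

$1298.90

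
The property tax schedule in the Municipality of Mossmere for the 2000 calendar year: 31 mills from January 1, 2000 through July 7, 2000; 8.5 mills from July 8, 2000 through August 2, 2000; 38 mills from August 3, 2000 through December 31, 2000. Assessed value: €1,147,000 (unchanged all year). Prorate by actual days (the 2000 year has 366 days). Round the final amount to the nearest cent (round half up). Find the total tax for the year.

January 1 – July 7, 2000: 189 days at 31 mills → €1,147,000 × 3.1% × 189/366 = €18,361.4016
July 8 – August 2, 2000: 26 days at 8.5 mills → €1,147,000 × 0.85% × 26/366 = €692.5874
August 3 – December 31, 2000: 151 days at 38 mills → €1,147,000 × 3.8% × 151/366 = €17,982.2022
Total = €37,036.1913

€37,036.19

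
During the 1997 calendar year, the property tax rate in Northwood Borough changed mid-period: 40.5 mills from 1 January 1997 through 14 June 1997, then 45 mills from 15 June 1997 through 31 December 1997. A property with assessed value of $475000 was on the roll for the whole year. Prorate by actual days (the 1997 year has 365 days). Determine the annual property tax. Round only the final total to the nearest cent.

1 January – 14 June 1997: 165 days at 40.5 mills → $475000 × 4.05% × 165/365 = $8696.4041
15 June – 31 December 1997: 200 days at 45 mills → $475000 × 4.5% × 200/365 = $11712.3288
Total = $20408.7329

$20408.73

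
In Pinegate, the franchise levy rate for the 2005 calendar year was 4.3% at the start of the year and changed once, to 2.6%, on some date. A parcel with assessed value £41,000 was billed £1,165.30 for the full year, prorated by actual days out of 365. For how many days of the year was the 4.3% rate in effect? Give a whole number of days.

52 days

Let d = days at the first rate; then 365 − d days at the second rate.
£41,000 × [4.3%·d + 2.6%·(365−d)] / 365 = £1,165.30
Solving gives d = 52, so the new rate took effect on 22 Feb 2005.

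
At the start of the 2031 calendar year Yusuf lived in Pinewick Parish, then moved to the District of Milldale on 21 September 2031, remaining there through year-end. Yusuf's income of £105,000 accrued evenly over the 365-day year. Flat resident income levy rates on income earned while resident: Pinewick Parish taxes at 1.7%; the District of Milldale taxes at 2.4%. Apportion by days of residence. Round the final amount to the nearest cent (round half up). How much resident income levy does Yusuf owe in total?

£1,990.40

Pinewick Parish, 1 January – 20 September 2031: 263 days → £105,000 × 1.7% × 263/365 = £1,286.1781
The District of Milldale, 21 September – 31 December 2031: 102 days → £105,000 × 2.4% × 102/365 = £704.2192
Total = £1,990.3973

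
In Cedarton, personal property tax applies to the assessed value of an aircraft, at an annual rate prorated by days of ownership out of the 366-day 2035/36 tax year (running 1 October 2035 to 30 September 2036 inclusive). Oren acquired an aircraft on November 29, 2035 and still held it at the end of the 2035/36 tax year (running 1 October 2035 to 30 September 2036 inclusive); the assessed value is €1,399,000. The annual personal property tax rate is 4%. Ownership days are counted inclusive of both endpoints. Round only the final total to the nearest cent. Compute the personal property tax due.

€46,939.13

Days held (November 29, 2035 – September 30, 2036): 307 out of 366
Tax = €1,399,000 × 4% × 307/366 = €46,939.1257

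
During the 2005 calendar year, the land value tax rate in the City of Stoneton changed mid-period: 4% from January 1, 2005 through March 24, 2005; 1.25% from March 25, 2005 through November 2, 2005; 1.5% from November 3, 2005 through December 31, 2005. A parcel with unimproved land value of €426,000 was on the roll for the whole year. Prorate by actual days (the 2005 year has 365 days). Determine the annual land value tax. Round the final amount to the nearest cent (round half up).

January 1 – March 24, 2005: 83 days at 4% → €426,000 × 4% × 83/365 = €3,874.8493
March 25 – November 2, 2005: 223 days at 1.25% → €426,000 × 1.25% × 223/365 = €3,253.3562
November 3 – December 31, 2005: 59 days at 1.5% → €426,000 × 1.5% × 59/365 = €1,032.9041
Total = €8,161.1096

€8,161.11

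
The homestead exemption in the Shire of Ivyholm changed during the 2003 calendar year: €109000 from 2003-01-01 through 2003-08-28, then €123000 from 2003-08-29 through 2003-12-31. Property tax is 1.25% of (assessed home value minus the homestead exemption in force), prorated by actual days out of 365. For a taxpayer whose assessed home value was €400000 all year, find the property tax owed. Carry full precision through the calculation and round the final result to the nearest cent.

2003-01-01 to 2003-08-28: 240 days, exemption €109000 → (€400000 − €109000) × 1.25% × 240/365 = €2391.7808
2003-08-29 to 2003-12-31: 125 days, exemption €123000 → (€400000 − €123000) × 1.25% × 125/365 = €1185.7877
Total = €3577.5685

€3577.57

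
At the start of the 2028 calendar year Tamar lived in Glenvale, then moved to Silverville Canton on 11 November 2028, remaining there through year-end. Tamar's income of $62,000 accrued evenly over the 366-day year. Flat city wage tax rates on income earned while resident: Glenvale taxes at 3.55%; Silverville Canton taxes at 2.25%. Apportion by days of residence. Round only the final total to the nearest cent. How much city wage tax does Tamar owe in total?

$2,088.69

Glenvale, 1 January – 10 November 2028: 315 days → $62,000 × 3.55% × 315/366 = $1,894.3033
Silverville Canton, 11 November – 31 December 2028: 51 days → $62,000 × 2.25% × 51/366 = $194.3852
Total = $2,088.6885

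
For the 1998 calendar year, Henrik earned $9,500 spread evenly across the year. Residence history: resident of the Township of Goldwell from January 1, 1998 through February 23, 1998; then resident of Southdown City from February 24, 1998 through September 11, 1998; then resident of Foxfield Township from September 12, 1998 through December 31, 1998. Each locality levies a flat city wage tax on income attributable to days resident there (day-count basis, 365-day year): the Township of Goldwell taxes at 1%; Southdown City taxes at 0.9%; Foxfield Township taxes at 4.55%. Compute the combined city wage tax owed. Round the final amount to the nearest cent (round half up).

$192.36

The Township of Goldwell, January 1 – February 23, 1998: 54 days → $9,500 × 1% × 54/365 = $14.0548
Southdown City, February 24 – September 11, 1998: 200 days → $9,500 × 0.9% × 200/365 = $46.8493
Foxfield Township, September 12 – December 31, 1998: 111 days → $9,500 × 4.55% × 111/365 = $131.4514
Total = $192.3555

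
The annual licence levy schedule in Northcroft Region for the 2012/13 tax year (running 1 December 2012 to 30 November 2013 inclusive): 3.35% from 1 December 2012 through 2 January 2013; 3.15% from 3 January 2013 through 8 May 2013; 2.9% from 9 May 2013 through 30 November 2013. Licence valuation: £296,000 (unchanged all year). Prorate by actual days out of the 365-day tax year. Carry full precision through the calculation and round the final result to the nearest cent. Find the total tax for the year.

£8,959.88

1 December 2012 – 2 January 2013: 33 days at 3.35% → £296,000 × 3.35% × 33/365 = £896.5151
3 January – 8 May 2013: 126 days at 3.15% → £296,000 × 3.15% × 126/365 = £3,218.6959
9 May – 30 November 2013: 206 days at 2.9% → £296,000 × 2.9% × 206/365 = £4,844.6685
Total = £8,959.8795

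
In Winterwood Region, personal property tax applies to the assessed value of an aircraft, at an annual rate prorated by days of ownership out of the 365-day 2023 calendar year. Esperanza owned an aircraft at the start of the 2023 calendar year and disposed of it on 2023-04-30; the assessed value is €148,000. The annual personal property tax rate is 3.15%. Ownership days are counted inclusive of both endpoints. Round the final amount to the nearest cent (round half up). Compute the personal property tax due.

Days held (2023-01-01 to 2023-04-30): 120 out of 365
Tax = €148,000 × 3.15% × 120/365 = €1,532.7123

€1,532.71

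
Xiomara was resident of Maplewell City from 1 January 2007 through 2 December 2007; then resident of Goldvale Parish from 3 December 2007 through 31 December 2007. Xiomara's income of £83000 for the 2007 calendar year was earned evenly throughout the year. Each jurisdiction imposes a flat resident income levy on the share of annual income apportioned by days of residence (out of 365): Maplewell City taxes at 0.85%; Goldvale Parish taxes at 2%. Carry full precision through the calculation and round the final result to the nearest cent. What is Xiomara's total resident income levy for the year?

Maplewell City, 1 January – 2 December 2007: 336 days → £83000 × 0.85% × 336/365 = £649.4466
Goldvale Parish, 3 December – 31 December 2007: 29 days → £83000 × 2% × 29/365 = £131.8904
Total = £781.3370

£781.34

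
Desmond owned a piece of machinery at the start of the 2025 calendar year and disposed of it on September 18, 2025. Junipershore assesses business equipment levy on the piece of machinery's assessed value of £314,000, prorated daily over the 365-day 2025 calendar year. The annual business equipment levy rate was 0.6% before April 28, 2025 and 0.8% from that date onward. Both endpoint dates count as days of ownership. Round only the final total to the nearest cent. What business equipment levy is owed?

January 1 – April 27, 2025: 117 days at 0.6% → £314,000 × 0.6% × 117/365 = £603.9123
April 28 – September 18, 2025: 144 days at 0.8% → £314,000 × 0.8% × 144/365 = £991.0356
Total = £1,594.9479

£1,594.95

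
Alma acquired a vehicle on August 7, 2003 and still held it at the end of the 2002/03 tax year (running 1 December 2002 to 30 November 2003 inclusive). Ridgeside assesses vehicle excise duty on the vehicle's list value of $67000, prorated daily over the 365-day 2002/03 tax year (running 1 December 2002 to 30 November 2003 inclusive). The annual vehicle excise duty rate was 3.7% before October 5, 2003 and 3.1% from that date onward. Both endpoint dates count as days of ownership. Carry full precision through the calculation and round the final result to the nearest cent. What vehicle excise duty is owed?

August 7 – October 4, 2003: 59 days at 3.7% → $67000 × 3.7% × 59/365 = $400.7151
October 5 – November 30, 2003: 57 days at 3.1% → $67000 × 3.1% × 57/365 = $324.3534
Total = $725.0685

$725.07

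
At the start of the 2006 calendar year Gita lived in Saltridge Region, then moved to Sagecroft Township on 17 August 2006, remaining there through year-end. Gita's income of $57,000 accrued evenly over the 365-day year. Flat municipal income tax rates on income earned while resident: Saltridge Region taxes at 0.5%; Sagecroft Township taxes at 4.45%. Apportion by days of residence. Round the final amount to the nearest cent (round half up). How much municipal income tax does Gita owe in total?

$1,130.08

Saltridge Region, 1 January – 16 August 2006: 228 days → $57,000 × 0.5% × 228/365 = $178.0274
Sagecroft Township, 17 August – 31 December 2006: 137 days → $57,000 × 4.45% × 137/365 = $952.0562
Total = $1,130.0836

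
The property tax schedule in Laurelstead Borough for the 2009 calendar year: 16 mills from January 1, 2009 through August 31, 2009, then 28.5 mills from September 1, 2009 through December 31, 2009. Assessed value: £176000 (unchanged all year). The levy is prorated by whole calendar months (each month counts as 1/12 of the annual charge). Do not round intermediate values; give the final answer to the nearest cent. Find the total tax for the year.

£3549.33

January 1 – August 31, 2009: 8 months at 16 mills → £176000 × 1.6% × 8/12 = £1877.3333
September 1 – December 31, 2009: 4 months at 28.5 mills → £176000 × 2.85% × 4/12 = £1672.0000
Total = £3549.3333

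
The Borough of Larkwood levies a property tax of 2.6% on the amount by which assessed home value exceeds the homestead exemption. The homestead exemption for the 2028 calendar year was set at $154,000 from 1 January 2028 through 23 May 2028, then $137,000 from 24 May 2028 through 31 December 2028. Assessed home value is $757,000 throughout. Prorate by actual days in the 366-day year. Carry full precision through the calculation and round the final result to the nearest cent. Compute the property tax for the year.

$15,946.10

1 January – 23 May 2028: 144 days, exemption $154,000 → ($757,000 − $154,000) × 2.6% × 144/366 = $6,168.3934
24 May – 31 December 2028: 222 days, exemption $137,000 → ($757,000 − $137,000) × 2.6% × 222/366 = $9,777.7049
Total = $15,946.0984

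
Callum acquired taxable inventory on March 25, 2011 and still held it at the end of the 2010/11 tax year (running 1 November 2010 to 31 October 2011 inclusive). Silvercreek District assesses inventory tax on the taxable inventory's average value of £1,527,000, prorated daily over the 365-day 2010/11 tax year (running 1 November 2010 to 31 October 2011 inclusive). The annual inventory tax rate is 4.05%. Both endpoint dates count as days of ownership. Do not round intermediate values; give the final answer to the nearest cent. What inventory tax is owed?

Days held (March 25 – October 31, 2011): 221 out of 365
Tax = £1,527,000 × 4.05% × 221/365 = £37,444.9685

£37,444.97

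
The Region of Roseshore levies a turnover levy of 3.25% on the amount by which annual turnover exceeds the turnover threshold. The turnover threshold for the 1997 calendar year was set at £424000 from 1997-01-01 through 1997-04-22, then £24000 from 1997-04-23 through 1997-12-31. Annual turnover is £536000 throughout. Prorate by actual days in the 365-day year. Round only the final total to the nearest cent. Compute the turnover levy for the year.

£12650.96

1997-01-01 to 1997-04-22: 112 days, exemption £424000 → (£536000 − £424000) × 3.25% × 112/365 = £1116.9315
1997-04-23 to 1997-12-31: 253 days, exemption £24000 → (£536000 − £24000) × 3.25% × 253/365 = £11534.0274
Total = £12650.9589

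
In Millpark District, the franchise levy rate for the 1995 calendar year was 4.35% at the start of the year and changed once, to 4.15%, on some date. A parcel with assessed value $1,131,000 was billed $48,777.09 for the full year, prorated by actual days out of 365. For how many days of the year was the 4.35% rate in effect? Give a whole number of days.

Let d = days at the first rate; then 365 − d days at the second rate.
$1,131,000 × [4.35%·d + 4.15%·(365−d)] / 365 = $48,777.09
Solving gives d = 297, so the new rate took effect on 25 Oct 1995.

297 days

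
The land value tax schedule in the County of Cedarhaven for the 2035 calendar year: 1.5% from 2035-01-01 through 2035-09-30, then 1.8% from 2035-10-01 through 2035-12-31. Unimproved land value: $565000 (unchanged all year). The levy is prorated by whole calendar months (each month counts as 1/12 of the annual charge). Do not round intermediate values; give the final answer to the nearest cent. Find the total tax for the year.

2035-01-01 to 2035-09-30: 9 months at 1.5% → $565000 × 1.5% × 9/12 = $6356.2500
2035-10-01 to 2035-12-31: 3 months at 1.8% → $565000 × 1.8% × 3/12 = $2542.5000
Total = $8898.7500

$8898.75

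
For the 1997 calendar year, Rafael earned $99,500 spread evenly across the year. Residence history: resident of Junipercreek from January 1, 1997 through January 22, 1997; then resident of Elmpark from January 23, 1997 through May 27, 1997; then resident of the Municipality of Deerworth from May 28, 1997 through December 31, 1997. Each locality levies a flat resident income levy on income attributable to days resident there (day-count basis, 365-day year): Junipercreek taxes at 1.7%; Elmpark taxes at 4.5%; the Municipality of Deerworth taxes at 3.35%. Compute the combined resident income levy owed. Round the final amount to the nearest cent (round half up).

$3,626.16

Junipercreek, January 1 – January 22, 1997: 22 days → $99,500 × 1.7% × 22/365 = $101.9534
Elmpark, January 23 – May 27, 1997: 125 days → $99,500 × 4.5% × 125/365 = $1,533.3904
The Municipality of Deerworth, May 28 – December 31, 1997: 218 days → $99,500 × 3.35% × 218/365 = $1,990.8178
Total = $3,626.1616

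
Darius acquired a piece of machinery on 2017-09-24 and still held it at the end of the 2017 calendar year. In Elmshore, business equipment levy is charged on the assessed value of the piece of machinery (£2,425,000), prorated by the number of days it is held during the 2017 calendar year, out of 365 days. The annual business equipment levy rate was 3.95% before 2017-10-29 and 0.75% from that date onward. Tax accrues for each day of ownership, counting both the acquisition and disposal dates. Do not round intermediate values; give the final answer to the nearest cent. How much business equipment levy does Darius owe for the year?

2017-09-24 to 2017-10-28: 35 days at 3.95% → £2,425,000 × 3.95% × 35/365 = £9,185.1027
2017-10-29 to 2017-12-31: 64 days at 0.75% → £2,425,000 × 0.75% × 64/365 = £3,189.0411
Total = £12,374.1438

£12,374.14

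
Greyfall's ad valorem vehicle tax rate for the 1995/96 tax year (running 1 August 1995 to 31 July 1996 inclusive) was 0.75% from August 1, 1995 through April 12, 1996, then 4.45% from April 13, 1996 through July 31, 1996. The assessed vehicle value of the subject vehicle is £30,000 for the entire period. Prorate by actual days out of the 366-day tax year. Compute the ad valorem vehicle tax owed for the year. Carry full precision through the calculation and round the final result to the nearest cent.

£558.61

August 1, 1995 – April 12, 1996: 256 days at 0.75% → £30,000 × 0.75% × 256/366 = £157.3770
April 13 – July 31, 1996: 110 days at 4.45% → £30,000 × 4.45% × 110/366 = £401.2295
Total = £558.6066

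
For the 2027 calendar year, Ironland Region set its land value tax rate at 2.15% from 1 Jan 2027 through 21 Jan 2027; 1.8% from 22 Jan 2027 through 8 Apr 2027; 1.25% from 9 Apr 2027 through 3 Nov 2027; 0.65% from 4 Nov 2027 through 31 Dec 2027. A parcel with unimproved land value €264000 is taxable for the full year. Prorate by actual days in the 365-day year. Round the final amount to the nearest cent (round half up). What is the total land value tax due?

€3491.31

1 Jan – 21 Jan 2027: 21 days at 2.15% → €264000 × 2.15% × 21/365 = €326.5644
22 Jan – 8 Apr 2027: 77 days at 1.8% → €264000 × 1.8% × 77/365 = €1002.4767
9 Apr – 3 Nov 2027: 209 days at 1.25% → €264000 × 1.25% × 209/365 = €1889.5890
4 Nov – 31 Dec 2027: 58 days at 0.65% → €264000 × 0.65% × 58/365 = €272.6795
Total = €3491.3096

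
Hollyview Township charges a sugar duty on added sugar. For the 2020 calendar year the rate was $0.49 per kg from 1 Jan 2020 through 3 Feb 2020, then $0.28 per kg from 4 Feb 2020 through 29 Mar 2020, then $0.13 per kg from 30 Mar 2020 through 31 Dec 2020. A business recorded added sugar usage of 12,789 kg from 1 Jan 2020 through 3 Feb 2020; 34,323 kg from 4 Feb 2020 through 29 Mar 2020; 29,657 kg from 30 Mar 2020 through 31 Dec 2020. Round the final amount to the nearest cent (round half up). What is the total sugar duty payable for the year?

1 Jan – 3 Feb 2020: 12,789 kg at $0.49/kg → $6266.61
4 Feb – 29 Mar 2020: 34,323 kg at $0.28/kg → $9610.44
30 Mar – 31 Dec 2020: 29,657 kg at $0.13/kg → $3855.41

$19732.46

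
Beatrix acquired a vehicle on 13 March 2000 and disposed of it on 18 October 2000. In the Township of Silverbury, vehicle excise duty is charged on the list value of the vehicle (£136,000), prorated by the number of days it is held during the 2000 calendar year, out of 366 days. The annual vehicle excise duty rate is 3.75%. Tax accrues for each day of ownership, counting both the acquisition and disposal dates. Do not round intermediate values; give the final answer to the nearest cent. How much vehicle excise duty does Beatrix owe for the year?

Days held (13 March – 18 October 2000): 220 out of 366
Tax = £136,000 × 3.75% × 220/366 = £3,065.5738

£3,065.57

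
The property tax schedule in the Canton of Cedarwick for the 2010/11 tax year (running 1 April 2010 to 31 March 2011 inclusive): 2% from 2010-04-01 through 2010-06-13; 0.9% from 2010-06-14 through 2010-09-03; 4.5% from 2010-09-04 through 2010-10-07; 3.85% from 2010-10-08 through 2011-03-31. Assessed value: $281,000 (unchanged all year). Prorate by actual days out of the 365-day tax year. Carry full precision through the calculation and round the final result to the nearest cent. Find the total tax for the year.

2010-04-01 to 2010-06-13: 74 days at 2% → $281,000 × 2% × 74/365 = $1,139.3973
2010-06-14 to 2010-09-03: 82 days at 0.9% → $281,000 × 0.9% × 82/365 = $568.1589
2010-09-04 to 2010-10-07: 34 days at 4.5% → $281,000 × 4.5% × 34/365 = $1,177.8904
2010-10-08 to 2011-03-31: 175 days at 3.85% → $281,000 × 3.85% × 175/365 = $5,186.9521
Total = $8,072.3986

$8,072.40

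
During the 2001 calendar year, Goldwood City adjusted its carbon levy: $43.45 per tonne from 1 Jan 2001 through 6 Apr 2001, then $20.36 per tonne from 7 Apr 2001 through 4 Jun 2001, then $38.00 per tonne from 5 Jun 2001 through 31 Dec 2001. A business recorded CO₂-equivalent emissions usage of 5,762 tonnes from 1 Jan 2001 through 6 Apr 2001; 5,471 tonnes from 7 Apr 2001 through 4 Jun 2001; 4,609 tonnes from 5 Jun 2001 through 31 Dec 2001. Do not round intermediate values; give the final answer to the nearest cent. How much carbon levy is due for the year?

1 Jan – 6 Apr 2001: 5,762 tonnes at $43.45/tonne → $250,358.90
7 Apr – 4 Jun 2001: 5,471 tonnes at $20.36/tonne → $111,389.56
5 Jun – 31 Dec 2001: 4,609 tonnes at $38.00/tonne → $175,142.00

$536,890.46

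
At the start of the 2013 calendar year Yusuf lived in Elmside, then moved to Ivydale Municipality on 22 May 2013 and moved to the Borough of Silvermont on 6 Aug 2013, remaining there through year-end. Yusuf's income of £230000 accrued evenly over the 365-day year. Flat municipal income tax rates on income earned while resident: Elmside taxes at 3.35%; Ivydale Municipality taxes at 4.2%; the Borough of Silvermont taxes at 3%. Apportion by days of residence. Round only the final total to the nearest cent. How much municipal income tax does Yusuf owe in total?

Elmside, 1 Jan – 21 May 2013: 141 days → £230000 × 3.35% × 141/365 = £2976.4521
Ivydale Municipality, 22 May – 5 Aug 2013: 76 days → £230000 × 4.2% × 76/365 = £2011.3973
The Borough of Silvermont, 6 Aug – 31 Dec 2013: 148 days → £230000 × 3% × 148/365 = £2797.8082
Total = £7785.6575

£7785.66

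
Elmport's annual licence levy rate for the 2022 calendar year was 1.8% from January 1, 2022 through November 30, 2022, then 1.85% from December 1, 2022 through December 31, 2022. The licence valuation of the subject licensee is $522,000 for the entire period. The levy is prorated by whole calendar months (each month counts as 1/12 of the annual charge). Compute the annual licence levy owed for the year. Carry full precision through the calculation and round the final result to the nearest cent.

$9,417.75

January 1 – November 30, 2022: 11 months at 1.8% → $522,000 × 1.8% × 11/12 = $8,613.0000
December 1 – December 31, 2022: 1 month at 1.85% → $522,000 × 1.85% × 1/12 = $804.7500
Total = $9,417.7500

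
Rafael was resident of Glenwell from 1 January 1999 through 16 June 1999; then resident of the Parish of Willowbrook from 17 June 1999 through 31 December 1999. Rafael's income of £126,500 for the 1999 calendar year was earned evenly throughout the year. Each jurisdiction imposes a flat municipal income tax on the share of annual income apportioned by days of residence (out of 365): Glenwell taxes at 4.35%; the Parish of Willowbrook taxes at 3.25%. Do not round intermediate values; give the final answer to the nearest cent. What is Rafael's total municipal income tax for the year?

£4,747.91

Glenwell, 1 January – 16 June 1999: 167 days → £126,500 × 4.35% × 167/365 = £2,517.6966
The Parish of Willowbrook, 17 June – 31 December 1999: 198 days → £126,500 × 3.25% × 198/365 = £2,230.2123
Total = £4,747.9089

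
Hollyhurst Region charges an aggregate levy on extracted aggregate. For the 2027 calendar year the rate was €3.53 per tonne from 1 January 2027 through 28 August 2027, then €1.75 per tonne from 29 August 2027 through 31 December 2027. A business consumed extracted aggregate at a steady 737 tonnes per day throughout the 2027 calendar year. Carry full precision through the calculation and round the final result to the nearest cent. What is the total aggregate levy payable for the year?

1 January – 28 August 2027: 240 days × 737 tonnes/day = 176,880 tonnes at €3.53/tonne → €624386.40
29 August – 31 December 2027: 125 days × 737 tonnes/day = 92,125 tonnes at €1.75/tonne → €161218.75

€785605.15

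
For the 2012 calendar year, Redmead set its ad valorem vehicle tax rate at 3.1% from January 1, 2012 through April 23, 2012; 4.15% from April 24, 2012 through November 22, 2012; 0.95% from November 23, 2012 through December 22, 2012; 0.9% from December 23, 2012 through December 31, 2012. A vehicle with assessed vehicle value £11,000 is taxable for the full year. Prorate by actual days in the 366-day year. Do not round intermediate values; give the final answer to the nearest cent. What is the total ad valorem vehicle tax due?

£382.88

January 1 – April 23, 2012: 114 days at 3.1% → £11,000 × 3.1% × 114/366 = £106.2131
April 24 – November 22, 2012: 213 days at 4.15% → £11,000 × 4.15% × 213/366 = £265.6680
November 23 – December 22, 2012: 30 days at 0.95% → £11,000 × 0.95% × 30/366 = £8.5656
December 23 – December 31, 2012: 9 days at 0.9% → £11,000 × 0.9% × 9/366 = £2.4344
Total = £382.8811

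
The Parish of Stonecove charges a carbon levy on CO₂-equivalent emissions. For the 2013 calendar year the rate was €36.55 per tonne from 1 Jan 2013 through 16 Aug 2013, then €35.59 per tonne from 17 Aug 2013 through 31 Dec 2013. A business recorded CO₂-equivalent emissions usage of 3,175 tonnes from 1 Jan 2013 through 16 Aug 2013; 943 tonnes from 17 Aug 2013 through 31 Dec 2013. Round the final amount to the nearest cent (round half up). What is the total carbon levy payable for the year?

1 Jan – 16 Aug 2013: 3,175 tonnes at €36.55/tonne → €116046.25
17 Aug – 31 Dec 2013: 943 tonnes at €35.59/tonne → €33561.37

€149607.62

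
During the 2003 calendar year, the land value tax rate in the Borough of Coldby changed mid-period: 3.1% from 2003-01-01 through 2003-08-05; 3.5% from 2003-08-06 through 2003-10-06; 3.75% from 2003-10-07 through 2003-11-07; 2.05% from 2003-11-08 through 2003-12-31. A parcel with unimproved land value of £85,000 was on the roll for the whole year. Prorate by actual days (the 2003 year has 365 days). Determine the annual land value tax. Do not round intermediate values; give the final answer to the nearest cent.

2003-01-01 to 2003-08-05: 217 days at 3.1% → £85,000 × 3.1% × 217/365 = £1,566.5616
2003-08-06 to 2003-10-06: 62 days at 3.5% → £85,000 × 3.5% × 62/365 = £505.3425
2003-10-07 to 2003-11-07: 32 days at 3.75% → £85,000 × 3.75% × 32/365 = £279.4521
2003-11-08 to 2003-12-31: 54 days at 2.05% → £85,000 × 2.05% × 54/365 = £257.7945
Total = £2,609.1507

£2,609.15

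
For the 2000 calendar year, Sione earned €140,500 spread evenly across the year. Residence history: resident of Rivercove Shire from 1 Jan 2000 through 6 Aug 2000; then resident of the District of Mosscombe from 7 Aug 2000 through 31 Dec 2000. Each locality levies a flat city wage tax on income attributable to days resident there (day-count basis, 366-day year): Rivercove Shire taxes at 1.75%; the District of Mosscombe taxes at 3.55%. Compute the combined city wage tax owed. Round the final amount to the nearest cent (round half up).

€3,474.50

Rivercove Shire, 1 Jan – 6 Aug 2000: 219 days → €140,500 × 1.75% × 219/366 = €1,471.2193
The District of Mosscombe, 7 Aug – 31 Dec 2000: 147 days → €140,500 × 3.55% × 147/366 = €2,003.2766
Total = €3,474.4959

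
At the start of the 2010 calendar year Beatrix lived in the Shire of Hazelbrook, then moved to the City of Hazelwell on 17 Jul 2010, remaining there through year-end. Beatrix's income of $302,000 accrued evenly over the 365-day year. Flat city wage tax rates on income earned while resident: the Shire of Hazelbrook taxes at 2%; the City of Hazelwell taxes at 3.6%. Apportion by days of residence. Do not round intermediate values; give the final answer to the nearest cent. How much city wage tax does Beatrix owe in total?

The Shire of Hazelbrook, 1 Jan – 16 Jul 2010: 197 days → $302,000 × 2% × 197/365 = $3,259.9452
The City of Hazelwell, 17 Jul – 31 Dec 2010: 168 days → $302,000 × 3.6% × 168/365 = $5,004.0986
Total = $8,264.0438

$8,264.04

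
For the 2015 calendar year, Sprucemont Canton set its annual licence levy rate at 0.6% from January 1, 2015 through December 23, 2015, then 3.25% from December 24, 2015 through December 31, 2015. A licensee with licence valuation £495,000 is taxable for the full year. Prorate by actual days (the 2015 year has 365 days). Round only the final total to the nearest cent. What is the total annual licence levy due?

£3,257.51

January 1 – December 23, 2015: 357 days at 0.6% → £495,000 × 0.6% × 357/365 = £2,904.9041
December 24 – December 31, 2015: 8 days at 3.25% → £495,000 × 3.25% × 8/365 = £352.6027
Total = £3,257.5068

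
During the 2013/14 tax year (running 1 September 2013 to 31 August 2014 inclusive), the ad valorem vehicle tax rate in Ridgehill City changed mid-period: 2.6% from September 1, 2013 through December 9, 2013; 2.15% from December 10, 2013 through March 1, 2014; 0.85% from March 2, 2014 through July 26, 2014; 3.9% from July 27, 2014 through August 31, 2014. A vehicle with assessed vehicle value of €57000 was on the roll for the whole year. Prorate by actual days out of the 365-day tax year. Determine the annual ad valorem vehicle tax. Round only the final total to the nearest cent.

September 1 – December 9, 2013: 100 days at 2.6% → €57000 × 2.6% × 100/365 = €406.0274
December 10, 2013 – March 1, 2014: 82 days at 2.15% → €57000 × 2.15% × 82/365 = €275.3178
March 2 – July 26, 2014: 147 days at 0.85% → €57000 × 0.85% × 147/365 = €195.1274
July 27 – August 31, 2014: 36 days at 3.9% → €57000 × 3.9% × 36/365 = €219.2548
Total = €1095.7274

€1095.73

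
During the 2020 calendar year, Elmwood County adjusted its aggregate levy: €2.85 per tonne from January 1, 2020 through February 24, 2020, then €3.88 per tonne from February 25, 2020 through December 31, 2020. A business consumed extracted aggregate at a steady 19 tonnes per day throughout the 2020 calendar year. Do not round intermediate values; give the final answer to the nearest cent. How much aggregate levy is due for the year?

€25,905.17

January 1 – February 24, 2020: 55 days × 19 tonnes/day = 1,045 tonnes at €2.85/tonne → €2,978.25
February 25 – December 31, 2020: 311 days × 19 tonnes/day = 5,909 tonnes at €3.88/tonne → €22,926.92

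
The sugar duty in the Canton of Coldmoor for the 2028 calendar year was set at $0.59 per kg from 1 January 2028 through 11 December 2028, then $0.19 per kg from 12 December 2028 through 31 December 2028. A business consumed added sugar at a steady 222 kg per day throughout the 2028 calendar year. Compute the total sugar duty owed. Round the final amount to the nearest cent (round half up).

$46,162.68

1 January – 11 December 2028: 346 days × 222 kg/day = 76,812 kg at $0.59/kg → $45,319.08
12 December – 31 December 2028: 20 days × 222 kg/day = 4,440 kg at $0.19/kg → $843.60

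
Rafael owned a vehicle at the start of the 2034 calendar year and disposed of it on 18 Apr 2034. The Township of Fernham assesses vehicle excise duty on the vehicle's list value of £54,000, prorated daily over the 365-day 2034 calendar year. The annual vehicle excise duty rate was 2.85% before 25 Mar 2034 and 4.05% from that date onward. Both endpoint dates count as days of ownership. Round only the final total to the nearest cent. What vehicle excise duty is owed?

1 Jan – 24 Mar 2034: 83 days at 2.85% → £54,000 × 2.85% × 83/365 = £349.9644
25 Mar – 18 Apr 2034: 25 days at 4.05% → £54,000 × 4.05% × 25/365 = £149.7945
Total = £499.7589

£499.76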